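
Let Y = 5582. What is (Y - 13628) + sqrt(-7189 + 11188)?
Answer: -8046 + sqrt(3999) ≈ -7982.8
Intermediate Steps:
(Y - 13628) + sqrt(-7189 + 11188) = (5582 - 13628) + sqrt(-7189 + 11188) = -8046 + sqrt(3999)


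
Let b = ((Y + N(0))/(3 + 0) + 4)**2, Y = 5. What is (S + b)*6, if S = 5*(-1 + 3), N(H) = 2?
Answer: 902/3 ≈ 300.67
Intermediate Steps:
S = 10 (S = 5*2 = 10)
b = 361/9 (b = ((5 + 2)/(3 + 0) + 4)**2 = (7/3 + 4)**2 = (19/3)**2 = 361/9 ≈ 40.111)
(S + b)*6 = (10 + 361/9)*6 = (451/9)*6 = 902/3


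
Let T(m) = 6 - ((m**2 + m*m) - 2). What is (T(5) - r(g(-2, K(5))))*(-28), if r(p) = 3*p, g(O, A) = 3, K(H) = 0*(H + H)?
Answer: 1428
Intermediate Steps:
K(H) = 0 (K(H) = 0*(2*H) = 0)
T(m) = 8 - 2*m**2 (T(m) = 6 - ((m**2 + m**2) - 2) = 6 - (2*m**2 - 2) = 6 - (-2 + 2*m**2) = 6 + (2 - 2*m**2) = 8 - 2*m**2)
(T(5) - r(g(-2, K(5))))*(-28) = ((8 - 2*5**2) - 3*3)*(-28) = ((8 - 2*25) - 1*9)*(-28) = ((8 - 50) - 9)*(-28) = (-42 - 9)*(-28) = -51*(-28) = 1428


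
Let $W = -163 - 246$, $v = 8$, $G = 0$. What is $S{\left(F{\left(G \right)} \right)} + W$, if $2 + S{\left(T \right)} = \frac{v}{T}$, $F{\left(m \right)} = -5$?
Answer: $- \frac{2063}{5} \approx -412.6$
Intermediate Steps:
$S{\left(T \right)} = -2 + \frac{8}{T}$
$W = -409$
$S{\left(F{\left(G \right)} \right)} + W = \left(-2 + \frac{8}{-5}\right) - 409 = \left(-2 + 8 \left(- \frac{1}{5}\right)\right) - 409 = \left(-2 - \frac{8}{5}\right) - 409 = - \frac{18}{5} - 409 = - \frac{2063}{5}$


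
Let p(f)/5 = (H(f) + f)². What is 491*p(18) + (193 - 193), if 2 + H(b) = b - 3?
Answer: 2359255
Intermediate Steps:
H(b) = -5 + b (H(b) = -2 + (b - 3) = -2 + (-3 + b) = -5 + b)
p(f) = 5*(-5 + 2*f)² (p(f) = 5*((-5 + f) + f)² = 5*(-5 + 2*f)²)
491*p(18) + (193 - 193) = 491*(5*(-5 + 2*18)²) + (193 - 193) = 491*(5*(-5 + 36)²) + 0 = 491*(5*31²) + 0 = 491*(5*961) + 0 = 491*4805 + 0 = 2359255 + 0 = 2359255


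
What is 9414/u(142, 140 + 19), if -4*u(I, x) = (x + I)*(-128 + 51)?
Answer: 37656/23177 ≈ 1.6247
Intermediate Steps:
u(I, x) = 77*I/4 + 77*x/4 (u(I, x) = -(x + I)*(-128 + 51)/4 = -(I + x)*(-77)/4 = -(-77*I - 77*x)/4 = 77*I/4 + 77*x/4)
9414/u(142, 140 + 19) = 9414/((77/4)*142 + 77*(140 + 19)/4) = 9414/(5467/2 + (77/4)*159) = 9414/(5467/2 + 12243/4) = 9414/(23177/4) = 9414*(4/23177) = 37656/23177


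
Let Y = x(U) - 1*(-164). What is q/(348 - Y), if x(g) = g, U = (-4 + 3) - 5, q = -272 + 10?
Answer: -131/95 ≈ -1.3789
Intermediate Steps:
q = -262
U = -6 (U = -1 - 5 = -6)
Y = 158 (Y = -6 - 1*(-164) = -6 + 164 = 158)
q/(348 - Y) = -262/(348 - 1*158) = -262/(348 - 158) = -262/190 = -262*1/190 = -131/95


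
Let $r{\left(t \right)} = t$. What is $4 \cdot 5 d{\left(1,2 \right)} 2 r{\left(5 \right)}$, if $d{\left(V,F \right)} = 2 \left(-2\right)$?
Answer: $-800$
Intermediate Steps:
$d{\left(V,F \right)} = -4$
$4 \cdot 5 d{\left(1,2 \right)} 2 r{\left(5 \right)} = 4 \cdot 5 \left(-4\right) 2 \cdot 5 = 20 \left(\left(-8\right) 5\right) = 20 \left(-40\right) = -800$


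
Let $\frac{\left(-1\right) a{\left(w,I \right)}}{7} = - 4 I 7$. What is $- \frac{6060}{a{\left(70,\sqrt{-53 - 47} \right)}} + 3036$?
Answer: $3036 + \frac{303 i}{98} \approx 3036.0 + 3.0918 i$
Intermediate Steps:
$a{\left(w,I \right)} = 196 I$ ($a{\left(w,I \right)} = - 7 - 4 I 7 = - 7 \left(- 28 I\right) = 196 I$)
$- \frac{6060}{a{\left(70,\sqrt{-53 - 47} \right)}} + 3036 = - \frac{6060}{196 \sqrt{-53 - 47}} + 3036 = - \frac{6060}{196 \sqrt{-100}} + 3036 = - \frac{6060}{196 \cdot 10 i} + 3036 = - \frac{6060}{1960 i} + 3036 = - 6060 \left(- \frac{i}{1960}\right) + 3036 = \frac{303 i}{98} + 3036 = 3036 + \frac{303 i}{98}$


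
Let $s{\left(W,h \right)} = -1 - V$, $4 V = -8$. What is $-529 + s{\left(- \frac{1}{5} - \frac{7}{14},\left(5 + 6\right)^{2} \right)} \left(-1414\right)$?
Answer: $-1943$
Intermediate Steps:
$V = -2$ ($V = \frac{1}{4} \left(-8\right) = -2$)
$s{\left(W,h \right)} = 1$ ($s{\left(W,h \right)} = -1 - -2 = -1 + 2 = 1$)
$-529 + s{\left(- \frac{1}{5} - \frac{7}{14},\left(5 + 6\right)^{2} \right)} \left(-1414\right) = -529 + 1 \left(-1414\right) = -529 - 1414 = -1943$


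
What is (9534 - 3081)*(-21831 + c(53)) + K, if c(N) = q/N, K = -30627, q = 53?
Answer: -140899617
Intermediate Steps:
c(N) = 53/N
(9534 - 3081)*(-21831 + c(53)) + K = (9534 - 3081)*(-21831 + 53/53) - 30627 = 6453*(-21831 + 53*(1/53)) - 30627 = 6453*(-21831 + 1) - 30627 = 6453*(-21830) - 30627 = -140868990 - 30627 = -140899617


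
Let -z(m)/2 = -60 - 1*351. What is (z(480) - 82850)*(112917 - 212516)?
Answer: 8169906772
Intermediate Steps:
z(m) = 822 (z(m) = -2*(-60 - 1*351) = -2*(-60 - 351) = -2*(-411) = 822)
(z(480) - 82850)*(112917 - 212516) = (822 - 82850)*(112917 - 212516) = -82028*(-99599) = 8169906772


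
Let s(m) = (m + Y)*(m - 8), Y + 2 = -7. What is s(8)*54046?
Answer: 0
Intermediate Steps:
Y = -9 (Y = -2 - 7 = -9)
s(m) = (-9 + m)*(-8 + m) (s(m) = (m - 9)*(m - 8) = (-9 + m)*(-8 + m))
s(8)*54046 = (72 + 8**2 - 17*8)*54046 = (72 + 64 - 136)*54046 = 0*54046 = 0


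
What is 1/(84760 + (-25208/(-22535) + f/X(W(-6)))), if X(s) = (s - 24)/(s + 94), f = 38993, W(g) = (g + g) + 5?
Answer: -698585/17234685137 ≈ -4.0534e-5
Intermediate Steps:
W(g) = 5 + 2*g (W(g) = 2*g + 5 = 5 + 2*g)
X(s) = (-24 + s)/(94 + s)
1/(84760 + (-25208/(-22535) + f/X(W(-6)))) = 1/(84760 + (-25208/(-22535) + 38993/(((-24 + (5 + 2*(-6)))/(94 + (5 + 2*(-6))))))) = 1/(84760 + (-25208*(-1/22535) + 38993/(((-24 + (5 - 12))/(94 + (5 - 12)))))) = 1/(84760 + (25208/22535 + 38993/(((-24 - 7)/(94 - 7))))) = 1/(84760 + (25208/22535 + 38993/((-31/87)))) = 1/(84760 + (25208/22535 + 38993/(((1/87)*(-31))))) = 1/(84760 + (25208/22535 + 38993/(-31/87))) = 1/(84760 + (25208/22535 + 38993*(-87/31))) = 1/(84760 + (25208/22535 - 3392391/31)) = 1/(84760 - 76446749737/698585) = 1/(-17234685137/698585) = -698585/17234685137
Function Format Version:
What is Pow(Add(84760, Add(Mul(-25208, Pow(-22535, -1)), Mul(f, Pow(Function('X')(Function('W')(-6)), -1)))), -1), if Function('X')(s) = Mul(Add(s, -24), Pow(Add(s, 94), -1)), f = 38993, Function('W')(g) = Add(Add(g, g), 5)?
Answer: Rational(-698585, 17234685137) ≈ -4.0534e-5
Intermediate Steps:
Function('W')(g) = Add(5, Mul(2, g)) (Function('W')(g) = Add(Mul(2, g), 5) = Add(5, Mul(2, g)))
Function('X')(s) = Mul(Pow(Add(94, s), -1), Add(-24, s)) (Function('X')(s) = Mul(Add(-24, s), Pow(Add(94, s), -1)) = Mul(Pow(Add(94, s), -1), Add(-24, s)))
Pow(Add(84760, Add(Mul(-25208, Pow(-22535, -1)), Mul(f, Pow(Function('X')(Function('W')(-6)), -1)))), -1) = Pow(Add(84760, Add(Mul(-25208, Pow(-22535, -1)), Mul(38993, Pow(Mul(Pow(Add(94, Add(5, Mul(2, -6))), -1), Add(-24, Add(5, Mul(2, -6)))), -1)))), -1) = Pow(Add(84760, Add(Mul(-25208, Rational(-1, 22535)), Mul(38993, Pow(Mul(Pow(Add(94, Add(5, -12)), -1), Add(-24, Add(5, -12))), -1)))), -1) = Pow(Add(84760, Add(Rational(25208, 22535), Mul(38993, Pow(Mul(Pow(Add(94, -7), -1), Add(-24, -7)), -1)))), -1) = Pow(Add(84760, Add(Rational(25208, 22535), Mul(38993, Pow(Mul(Pow(87, -1), -31), -1)))), -1) = Pow(Add(84760, Add(Rational(25208, 22535), Mul(38993, Pow(Mul(Rational(1, 87), -31), -1)))), -1) = Pow(Add(84760, Add(Rational(25208, 22535), Mul(38993, Pow(Rational(-31, 87), -1)))), -1) = Pow(Add(84760, Add(Rational(25208, 22535), Mul(38993, Rational(-87, 31)))), -1) = Pow(Add(84760, Add(Rational(25208, 22535), Rational(-3392391, 31))), -1) = Pow(Add(84760, Rational(-76446749737, 698585)), -1) = Pow(Rational(-17234685137, 698585), -1) = Rational(-698585, 17234685137)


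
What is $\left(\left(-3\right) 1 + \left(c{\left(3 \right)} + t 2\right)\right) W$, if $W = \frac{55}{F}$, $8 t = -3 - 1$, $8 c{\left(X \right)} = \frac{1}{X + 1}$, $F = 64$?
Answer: $- \frac{6985}{2048} \approx -3.4106$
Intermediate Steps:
$c{\left(X \right)} = \frac{1}{8 \left(1 + X\right)}$ ($c{\left(X \right)} = \frac{1}{8 \left(X + 1\right)} = \frac{1}{8 \left(1 + X\right)}$)
$t = - \frac{1}{2}$ ($t = \frac{-3 - 1}{8} = \frac{1}{8} \left(-4\right) = - \frac{1}{2} \approx -0.5$)
$W = \frac{55}{64} \approx 0.85938$
$\left(\left(-3\right) 1 + \left(c{\left(3 \right)} + t 2\right)\right) W = \left(\left(-3\right) 1 + \left(\frac{1}{8 \left(1 + 3\right)} - 1\right)\right) \frac{55}{64} = \left(-3 - \left(1 - \frac{1}{8 \cdot 4}\right)\right) \frac{55}{64} = \left(-3 + \left(\frac{1}{8} \cdot \frac{1}{4} - 1\right)\right) \frac{55}{64} = \left(-3 + \left(\frac{1}{32} - 1\right)\right) \frac{55}{64} = \left(-3 - \frac{31}{32}\right) \frac{55}{64} = \left(- \frac{127}{32}\right) \frac{55}{64} = - \frac{6985}{2048}$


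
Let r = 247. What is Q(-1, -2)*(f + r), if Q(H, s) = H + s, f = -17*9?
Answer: -282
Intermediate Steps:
f = -153
Q(-1, -2)*(f + r) = (-1 - 2)*(-153 + 247) = -3*94 = -282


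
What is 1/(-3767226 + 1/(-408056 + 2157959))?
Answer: -1749903/6592280079077 ≈ -2.6545e-7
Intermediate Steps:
1/(-3767226 + 1/(-408056 + 2157959)) = 1/(-3767226 + 1/1749903) = 1/(-6592280079077/1749903) = -1749903/6592280079077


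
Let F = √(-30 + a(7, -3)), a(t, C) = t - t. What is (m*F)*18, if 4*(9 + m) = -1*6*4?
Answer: -270*I*√30 ≈ -1478.9*I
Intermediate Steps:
a(t, C) = 0
m = -15 (m = -9 + (-1*6*4)/4 = -9 + (-6*4)/4 = -9 + (¼)*(-24) = -9 - 6 = -15)
F = I*√30 (F = √(-30 + 0) = √(-30) = I*√30 ≈ 5.4772*I)
(m*F)*18 = -15*I*√30*18 = -270*I*√30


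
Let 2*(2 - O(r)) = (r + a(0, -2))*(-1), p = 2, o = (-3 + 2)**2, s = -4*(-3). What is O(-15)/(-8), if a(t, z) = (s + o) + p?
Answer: -1/4 ≈ -0.25000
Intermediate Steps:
s = 12
o = 1 (o = (-1)**2 = 1)
a(t, z) = 15 (a(t, z) = (12 + 1) + 2 = 13 + 2 = 15)
O(r) = 19/2 + r/2 (O(r) = 2 - (r + 15)*(-1)/2 = 2 - (15 + r)*(-1)/2 = 2 - (-15 - r)/2 = 2 + (15/2 + r/2) = 19/2 + r/2)
O(-15)/(-8) = (19/2 + (1/2)*(-15))/(-8) = (19/2 - 15/2)*(-1/8) = 2*(-1/8) = -1/4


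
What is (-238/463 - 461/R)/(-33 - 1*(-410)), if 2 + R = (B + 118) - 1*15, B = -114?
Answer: 210349/2269163 ≈ 0.092699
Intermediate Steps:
R = -13 (R = -2 + ((-114 + 118) - 1*15) = -2 + (4 - 15) = -2 - 11 = -13)
(-238/463 - 461/R)/(-33 - 1*(-410)) = (-238/463 - 461/(-13))/(-33 - 1*(-410)) = (-238*1/463 - 461*(-1/13))/(-33 + 410) = (-238/463 + 461/13)/377 = (210349/6019)*(1/377) = 210349/2269163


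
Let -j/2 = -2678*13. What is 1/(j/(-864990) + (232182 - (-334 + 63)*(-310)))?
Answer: 432495/64083614326 ≈ 6.7489e-6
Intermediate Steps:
j = 69628 (j = -(-5356)*13 = -2*(-34814) = 69628)
1/(j/(-864990) + (232182 - (-334 + 63)*(-310))) = 1/(69628/(-864990) + (232182 - (-334 + 63)*(-310))) = 1/(69628*(-1/864990) + (232182 - (-271)*(-310))) = 1/(-34814/432495 + (232182 - 1*84010)) = 1/(-34814/432495 + (232182 - 84010)) = 1/(-34814/432495 + 148172) = 1/(64083614326/432495) = 432495/64083614326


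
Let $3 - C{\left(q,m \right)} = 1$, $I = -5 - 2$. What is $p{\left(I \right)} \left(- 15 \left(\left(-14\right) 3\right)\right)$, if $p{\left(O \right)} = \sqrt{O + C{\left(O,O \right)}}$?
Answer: $630 i \sqrt{5} \approx 1408.7 i$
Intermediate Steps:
$I = -7$ ($I = -5 - 2 = -7$)
$C{\left(q,m \right)} = 2$ ($C{\left(q,m \right)} = 3 - 1 = 2$)
$p{\left(O \right)} = \sqrt{2 + O}$ ($p{\left(O \right)} = \sqrt{O + 2} = \sqrt{2 + O}$)
$p{\left(I \right)} \left(- 15 \left(\left(-14\right) 3\right)\right) = \sqrt{2 - 7} \left(- 15 \left(\left(-14\right) 3\right)\right) = \sqrt{-5} \left(\left(-15\right) \left(-42\right)\right) = i \sqrt{5} \cdot 630 = 630 i \sqrt{5}$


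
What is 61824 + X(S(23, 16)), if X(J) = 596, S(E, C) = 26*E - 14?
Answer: 62420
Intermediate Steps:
S(E, C) = -14 + 26*E
61824 + X(S(23, 16)) = 61824 + 596 = 62420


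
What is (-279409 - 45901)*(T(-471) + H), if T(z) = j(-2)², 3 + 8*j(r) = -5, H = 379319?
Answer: -123396589200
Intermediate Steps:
j(r) = -1 (j(r) = -3/8 + (⅛)*(-5) = -3/8 - 5/8 = -1)
T(z) = 1 (T(z) = (-1)² = 1)
(-279409 - 45901)*(T(-471) + H) = (-279409 - 45901)*(1 + 379319) = -325310*379320 = -123396589200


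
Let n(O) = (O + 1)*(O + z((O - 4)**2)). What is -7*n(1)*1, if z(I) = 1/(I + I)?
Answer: -133/9 ≈ -14.778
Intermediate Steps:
z(I) = 1/(2*I)
n(O) = (1 + O)*(O + 1/(2*(-4 + O)**2)) (n(O) = (O + 1)*(O + 1/(2*((O - 4)**2))) = (1 + O)*(O + 1/(2*((-4 + O)**2))) = (1 + O)*(O + 1/(2*(-4 + O)**2)))
-7*n(1)*1 = -7*(1 + 1 + 2*1*(-4 + 1)**2*(1 + 1))/(2*(-4 + 1)**2)*1 = -7*(1 + 1 + 2*1*(-3)**2*2)/(2*(-3)**2)*1 = -7*(1 + 1 + 2*1*9*2)/(2*9)*1 = -7*(1 + 1 + 36)/(2*9)*1 = -7*38/(2*9)*1 = -7*19/9*1 = -133/9*1 = -133/9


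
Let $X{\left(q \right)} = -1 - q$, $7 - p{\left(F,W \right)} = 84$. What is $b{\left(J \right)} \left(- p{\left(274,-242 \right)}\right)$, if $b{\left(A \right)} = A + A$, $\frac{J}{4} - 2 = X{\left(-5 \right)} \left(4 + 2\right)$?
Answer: $16016$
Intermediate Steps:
$p{\left(F,W \right)} = -77$ ($p{\left(F,W \right)} = 7 - 84 = -77$)
$J = 104$ ($J = 8 + 4 \left(-1 - -5\right) \left(4 + 2\right) = 8 + 4 \left(-1 + 5\right) 6 = 8 + 4 \cdot 4 \cdot 6 = 8 + 4 \cdot 24 = 8 + 96 = 104$)
$b{\left(A \right)} = 2 A$
$b{\left(J \right)} \left(- p{\left(274,-242 \right)}\right) = 2 \cdot 104 \left(\left(-1\right) \left(-77\right)\right) = 208 \cdot 77 = 16016$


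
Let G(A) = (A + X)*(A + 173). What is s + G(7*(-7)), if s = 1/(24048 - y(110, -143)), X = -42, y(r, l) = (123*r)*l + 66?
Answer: -22102783247/1958772 ≈ -11284.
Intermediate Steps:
y(r, l) = 66 + 123*l*r (y(r, l) = 123*l*r + 66 = 66 + 123*l*r)
s = 1/1958772 (s = 1/(24048 - (66 + 123*(-143)*110)) = 1/(24048 - (66 - 1934790)) = 1/(24048 - 1*(-1934724)) = 1/(24048 + 1934724) = 1/1958772 ≈ 5.1052e-7)
G(A) = (-42 + A)*(173 + A) (G(A) = (A - 42)*(A + 173) = (-42 + A)*(173 + A))
s + G(7*(-7)) = 1/1958772 + (-7266 + (7*(-7))² + 131*(7*(-7))) = 1/1958772 + (-7266 + (-49)² + 131*(-49)) = 1/1958772 + (-7266 + 2401 - 6419) = 1/1958772 - 11284 = -22102783247/1958772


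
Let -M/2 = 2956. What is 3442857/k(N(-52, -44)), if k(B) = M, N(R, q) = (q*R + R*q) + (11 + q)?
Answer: -3442857/5912 ≈ -582.35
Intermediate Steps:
N(R, q) = 11 + q + 2*R*q (N(R, q) = (R*q + R*q) + (11 + q) = 2*R*q + (11 + q) = 11 + q + 2*R*q)
M = -5912 (M = -2*2956 = -5912)
k(B) = -5912
3442857/k(N(-52, -44)) = 3442857/(-5912) = 3442857*(-1/5912) = -3442857/5912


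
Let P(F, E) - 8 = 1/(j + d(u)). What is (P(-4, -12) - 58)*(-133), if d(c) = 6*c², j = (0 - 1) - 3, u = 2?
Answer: 132867/20 ≈ 6643.4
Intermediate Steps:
j = -4 (j = -1 - 3 = -4)
P(F, E) = 161/20 (P(F, E) = 8 + 1/(-4 + 6*2²) = 8 + 1/(-4 + 6*4) = 8 + 1/(-4 + 24) = 8 + 1/20 = 161/20)
(P(-4, -12) - 58)*(-133) = (161/20 - 58)*(-133) = -999/20*(-133) = 132867/20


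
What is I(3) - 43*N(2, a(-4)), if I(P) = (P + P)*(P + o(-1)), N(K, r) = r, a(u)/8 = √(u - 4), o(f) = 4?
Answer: 42 - 688*I*√2 ≈ 42.0 - 972.98*I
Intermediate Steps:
a(u) = 8*√(-4 + u) (a(u) = 8*√(u - 4) = 8*√(-4 + u))
I(P) = 2*P*(4 + P) (I(P) = (P + P)*(P + 4) = (2*P)*(4 + P) = 2*P*(4 + P))
I(3) - 43*N(2, a(-4)) = 2*3*(4 + 3) - 344*√(-4 - 4) = 2*3*7 - 344*√(-8) = 42 - 344*2*I*√2 = 42 - 688*I*√2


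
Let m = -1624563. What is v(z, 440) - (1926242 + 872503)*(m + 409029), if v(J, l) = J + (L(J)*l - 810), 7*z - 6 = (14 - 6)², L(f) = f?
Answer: 3401969708430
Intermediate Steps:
z = 10 (z = 6/7 + (14 - 6)²/7 = 6/7 + (⅐)*8² = 6/7 + (⅐)*64 = 6/7 + 64/7 = 10)
v(J, l) = -810 + J + J*l (v(J, l) = J + (J*l - 810) = J + (-810 + J*l) = -810 + J + J*l)
v(z, 440) - (1926242 + 872503)*(m + 409029) = (-810 + 10 + 10*440) - (1926242 + 872503)*(-1624563 + 409029) = (-810 + 10 + 4400) - 2798745*(-1215534) = 3600 - 1*(-3401969704830) = 3600 + 3401969704830 = 3401969708430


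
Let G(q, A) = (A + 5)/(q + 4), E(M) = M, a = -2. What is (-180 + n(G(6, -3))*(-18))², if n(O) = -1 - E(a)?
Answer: 39204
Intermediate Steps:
G(q, A) = (5 + A)/(4 + q)
n(O) = 1 (n(O) = -1 - 1*(-2) = -1 + 2 = 1)
(-180 + n(G(6, -3))*(-18))² = (-180 + 1*(-18))² = (-180 - 18)² = (-198)² = 39204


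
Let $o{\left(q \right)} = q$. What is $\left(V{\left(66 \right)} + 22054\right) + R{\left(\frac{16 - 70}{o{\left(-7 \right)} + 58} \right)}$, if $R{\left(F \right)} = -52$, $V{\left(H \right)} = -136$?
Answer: $21866$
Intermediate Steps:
$\left(V{\left(66 \right)} + 22054\right) + R{\left(\frac{16 - 70}{o{\left(-7 \right)} + 58} \right)} = \left(-136 + 22054\right) - 52 = 21918 - 52 = 21866$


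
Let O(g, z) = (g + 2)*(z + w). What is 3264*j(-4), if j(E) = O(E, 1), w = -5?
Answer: 26112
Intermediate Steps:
O(g, z) = (-5 + z)*(2 + g) (O(g, z) = (g + 2)*(z - 5) = (2 + g)*(-5 + z) = (-5 + z)*(2 + g))
j(E) = -8 - 4*E (j(E) = -10 - 5*E + 2*1 + E*1 = -10 - 5*E + 2 + E = -8 - 4*E)
3264*j(-4) = 3264*(-8 - 4*(-4)) = 3264*(-8 + 16) = 3264*8 = 26112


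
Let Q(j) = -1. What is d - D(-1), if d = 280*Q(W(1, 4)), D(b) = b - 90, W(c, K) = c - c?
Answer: -189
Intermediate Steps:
W(c, K) = 0
D(b) = -90 + b
d = -280 (d = 280*(-1) = -280)
d - D(-1) = -280 - (-90 - 1) = -280 - 1*(-91) = -280 + 91 = -189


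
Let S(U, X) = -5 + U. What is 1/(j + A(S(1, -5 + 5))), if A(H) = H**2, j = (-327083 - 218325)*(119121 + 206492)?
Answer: -1/177591935088 ≈ -5.6309e-12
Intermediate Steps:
j = -177591935104 (j = -545408*325613 = -177591935104)
1/(j + A(S(1, -5 + 5))) = 1/(-177591935104 + (-5 + 1)**2) = 1/(-177591935104 + (-4)**2) = 1/(-177591935104 + 16) = 1/(-177591935088) = -1/177591935088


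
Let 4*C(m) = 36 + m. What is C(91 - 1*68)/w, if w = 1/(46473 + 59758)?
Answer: 6267629/4 ≈ 1.5669e+6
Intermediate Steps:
w = 1/106231 ≈ 9.4134e-6
C(m) = 9 + m/4 (C(m) = (36 + m)/4 = 9 + m/4)
C(91 - 1*68)/w = (9 + (91 - 1*68)/4)/(1/106231) = (9 + (91 - 68)/4)*106231 = (9 + (¼)*23)*106231 = (9 + 23/4)*106231 = (59/4)*106231 = 6267629/4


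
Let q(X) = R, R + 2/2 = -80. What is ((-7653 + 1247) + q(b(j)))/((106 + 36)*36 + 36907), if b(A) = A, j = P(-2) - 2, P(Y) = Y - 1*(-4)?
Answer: -6487/42019 ≈ -0.15438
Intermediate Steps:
P(Y) = 4 + Y (P(Y) = Y + 4 = 4 + Y)
j = 0 (j = (4 - 2) - 2 = 2 - 2 = 0)
R = -81 (R = -1 - 80 = -81)
q(X) = -81
((-7653 + 1247) + q(b(j)))/((106 + 36)*36 + 36907) = ((-7653 + 1247) - 81)/((106 + 36)*36 + 36907) = (-6406 - 81)/(142*36 + 36907) = -6487/(5112 + 36907) = -6487/42019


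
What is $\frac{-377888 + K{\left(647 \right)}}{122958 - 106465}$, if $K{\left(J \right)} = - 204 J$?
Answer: $- \frac{509876}{16493} \approx -30.915$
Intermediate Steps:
$\frac{-377888 + K{\left(647 \right)}}{122958 - 106465} = \frac{-377888 - 131988}{122958 - 106465} = \frac{-377888 - 131988}{16493} = \left(-509876\right) \frac{1}{16493} = - \frac{509876}{16493}$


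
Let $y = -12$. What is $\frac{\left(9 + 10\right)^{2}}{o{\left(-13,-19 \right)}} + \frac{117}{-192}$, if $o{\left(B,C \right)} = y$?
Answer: $- \frac{5893}{192} \approx -30.693$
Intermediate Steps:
$o{\left(B,C \right)} = -12$
$\frac{\left(9 + 10\right)^{2}}{o{\left(-13,-19 \right)}} + \frac{117}{-192} = \frac{\left(9 + 10\right)^{2}}{-12} + \frac{117}{-192} = 19^{2} \left(- \frac{1}{12}\right) + 117 \left(- \frac{1}{192}\right) = 361 \left(- \frac{1}{12}\right) - \frac{39}{64} = - \frac{361}{12} - \frac{39}{64} = - \frac{5893}{192}$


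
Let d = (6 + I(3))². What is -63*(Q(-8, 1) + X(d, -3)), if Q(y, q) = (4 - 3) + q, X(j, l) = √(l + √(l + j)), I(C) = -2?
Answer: -126 - 63*√(-3 + √13) ≈ -175.02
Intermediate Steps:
d = 16 (d = (6 - 2)² = 4² = 16)
X(j, l) = √(l + √(j + l))
Q(y, q) = 1 + q
-63*(Q(-8, 1) + X(d, -3)) = -63*((1 + 1) + √(-3 + √(16 - 3))) = -63*(2 + √(-3 + √13)) = -126 - 63*√(-3 + √13)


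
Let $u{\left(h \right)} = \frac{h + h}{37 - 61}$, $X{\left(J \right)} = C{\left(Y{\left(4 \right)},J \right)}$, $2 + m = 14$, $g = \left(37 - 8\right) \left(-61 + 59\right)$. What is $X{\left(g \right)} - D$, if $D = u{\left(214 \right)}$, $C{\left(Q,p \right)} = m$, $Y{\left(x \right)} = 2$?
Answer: $\frac{179}{6} \approx 29.833$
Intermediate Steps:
$g = -58$ ($g = 29 \left(-2\right) = -58$)
$m = 12$ ($m = -2 + 14 = 12$)
$C{\left(Q,p \right)} = 12$
$X{\left(J \right)} = 12$
$u{\left(h \right)} = - \frac{h}{12}$ ($u{\left(h \right)} = \frac{2 h}{-24} = 2 h \left(- \frac{1}{24}\right) = - \frac{h}{12}$)
$D = - \frac{107}{6}$ ($D = \left(- \frac{1}{12}\right) 214 = - \frac{107}{6} \approx -17.833$)
$X{\left(g \right)} - D = 12 - - \frac{107}{6} = 12 + \frac{107}{6} = \frac{179}{6}$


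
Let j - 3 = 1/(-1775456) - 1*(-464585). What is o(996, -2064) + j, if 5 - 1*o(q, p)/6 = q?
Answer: 814298690751/1775456 ≈ 4.5864e+5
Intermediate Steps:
j = 824855552127/1775456 (j = 3 + (1/(-1775456) - 1*(-464585)) = 3 + (-1/1775456 + 464585) = 3 + 824850225759/1775456 = 824855552127/1775456 ≈ 4.6459e+5)
o(q, p) = 30 - 6*q
o(996, -2064) + j = (30 - 6*996) + 824855552127/1775456 = (30 - 5976) + 824855552127/1775456 = -5946 + 824855552127/1775456 = 814298690751/1775456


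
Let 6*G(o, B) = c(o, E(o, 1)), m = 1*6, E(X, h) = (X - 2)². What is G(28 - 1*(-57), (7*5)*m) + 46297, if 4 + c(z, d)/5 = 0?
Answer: 138881/3 ≈ 46294.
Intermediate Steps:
E(X, h) = (-2 + X)²
c(z, d) = -20 (c(z, d) = -20 + 5*0 = -20 + 0 = -20)
m = 6
G(o, B) = -10/3 (G(o, B) = (⅙)*(-20) = -10/3)
G(28 - 1*(-57), (7*5)*m) + 46297 = -10/3 + 46297 = 138881/3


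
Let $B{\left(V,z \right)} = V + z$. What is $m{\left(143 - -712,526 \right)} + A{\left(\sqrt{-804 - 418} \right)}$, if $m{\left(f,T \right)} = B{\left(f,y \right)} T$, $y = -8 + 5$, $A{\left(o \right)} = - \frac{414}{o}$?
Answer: $448152 + \frac{207 i \sqrt{1222}}{611} \approx 4.4815 \cdot 10^{5} + 11.843 i$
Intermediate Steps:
$y = -3$
$m{\left(f,T \right)} = T \left(-3 + f\right)$ ($m{\left(f,T \right)} = \left(f - 3\right) T = \left(-3 + f\right) T = T \left(-3 + f\right)$)
$m{\left(143 - -712,526 \right)} + A{\left(\sqrt{-804 - 418} \right)} = 526 \left(-3 + \left(143 - -712\right)\right) - \frac{414}{\sqrt{-804 - 418}} = 526 \left(-3 + \left(143 + 712\right)\right) - \frac{414}{\sqrt{-1222}} = 526 \left(-3 + 855\right) - \frac{414}{i \sqrt{1222}} = 526 \cdot 852 - 414 \left(- \frac{i \sqrt{1222}}{1222}\right) = 448152 + \frac{207 i \sqrt{1222}}{611}$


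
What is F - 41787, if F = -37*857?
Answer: -73496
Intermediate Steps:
F = -31709
F - 41787 = -31709 - 41787 = -73496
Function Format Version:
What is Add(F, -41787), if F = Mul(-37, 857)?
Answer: -73496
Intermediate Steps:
F = -31709
Add(F, -41787) = Add(-31709, -41787) = -73496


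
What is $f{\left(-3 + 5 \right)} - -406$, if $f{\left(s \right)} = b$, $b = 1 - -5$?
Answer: $412$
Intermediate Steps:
$b = 6$ ($b = 1 + 5 = 6$)
$f{\left(s \right)} = 6$
$f{\left(-3 + 5 \right)} - -406 = 6 - -406 = 6 + 406 = 412$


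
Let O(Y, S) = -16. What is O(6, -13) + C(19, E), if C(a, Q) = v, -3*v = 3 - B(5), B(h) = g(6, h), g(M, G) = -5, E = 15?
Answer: -56/3 ≈ -18.667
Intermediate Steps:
B(h) = -5
v = -8/3 (v = -(3 - 1*(-5))/3 = -(3 + 5)/3 = -⅓*8 = -8/3 ≈ -2.6667)
C(a, Q) = -8/3
O(6, -13) + C(19, E) = -16 - 8/3 = -56/3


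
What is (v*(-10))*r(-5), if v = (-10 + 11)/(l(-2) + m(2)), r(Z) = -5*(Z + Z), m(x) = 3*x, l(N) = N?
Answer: -125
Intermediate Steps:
r(Z) = -10*Z
v = ¼ (v = (-10 + 11)/(-2 + 3*2) = 1/(-2 + 6) = 1/4 = 1*(¼) = ¼ ≈ 0.25000)
(v*(-10))*r(-5) = ((¼)*(-10))*(-10*(-5)) = -5/2*50 = -125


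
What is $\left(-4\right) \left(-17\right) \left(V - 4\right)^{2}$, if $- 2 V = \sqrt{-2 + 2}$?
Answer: $1088$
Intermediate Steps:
$V = 0$ ($V = - \frac{\sqrt{-2 + 2}}{2} = - \frac{\sqrt{0}}{2} = \left(- \frac{1}{2}\right) 0 = 0$)
$\left(-4\right) \left(-17\right) \left(V - 4\right)^{2} = \left(-4\right) \left(-17\right) \left(0 - 4\right)^{2} = 68 \left(-4\right)^{2} = 68 \cdot 16 = 1088$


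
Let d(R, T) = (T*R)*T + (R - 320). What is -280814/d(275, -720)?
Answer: -280814/142559955 ≈ -0.0019698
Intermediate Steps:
d(R, T) = -320 + R + R*T² (d(R, T) = (R*T)*T + (-320 + R) = R*T² + (-320 + R) = -320 + R + R*T²)
-280814/d(275, -720) = -280814/(-320 + 275 + 275*(-720)²) = -280814/(-320 + 275 + 275*518400) = -280814/(-320 + 275 + 142560000) = -280814/142559955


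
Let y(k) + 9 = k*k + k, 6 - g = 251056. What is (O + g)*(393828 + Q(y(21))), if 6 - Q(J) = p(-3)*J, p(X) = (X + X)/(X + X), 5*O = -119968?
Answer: -540984632058/5 ≈ -1.0820e+11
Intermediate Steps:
g = -251050 (g = 6 - 1*251056 = 6 - 251056 = -251050)
O = -119968/5 (O = (⅕)*(-119968) = -119968/5 ≈ -23994.)
p(X) = 1 (p(X) = (2*X)/((2*X)) = (2*X)*(1/(2*X)) = 1)
y(k) = -9 + k + k² (y(k) = -9 + (k*k + k) = -9 + (k² + k) = -9 + (k + k²) = -9 + k + k²)
Q(J) = 6 - J
(O + g)*(393828 + Q(y(21))) = (-119968/5 - 251050)*(393828 + (6 - (-9 + 21 + 21²))) = -1375218*(393828 + (6 - (-9 + 21 + 441)))/5 = -1375218*(393828 + (6 - 1*453))/5 = -1375218*(393828 + (6 - 453))/5 = -1375218*(393828 - 447)/5 = -1375218/5*393381 = -540984632058/5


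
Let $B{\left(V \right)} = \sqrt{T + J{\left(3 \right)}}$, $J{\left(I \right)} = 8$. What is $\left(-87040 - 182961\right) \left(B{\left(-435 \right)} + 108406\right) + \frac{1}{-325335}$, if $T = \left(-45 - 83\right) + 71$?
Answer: $- \frac{9522467090966011}{325335} - 1890007 i \approx -2.927 \cdot 10^{10} - 1.89 \cdot 10^{6} i$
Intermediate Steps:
$T = -57$ ($T = -128 + 71 = -57$)
$B{\left(V \right)} = 7 i$ ($B{\left(V \right)} = \sqrt{-57 + 8} = \sqrt{-49} = 7 i$)
$\left(-87040 - 182961\right) \left(B{\left(-435 \right)} + 108406\right) + \frac{1}{-325335} = \left(-87040 - 182961\right) \left(7 i + 108406\right) + \frac{1}{-325335} = - 270001 \left(108406 + 7 i\right) - \frac{1}{325335} = \left(-29269728406 - 1890007 i\right) - \frac{1}{325335} = - \frac{9522467090966011}{325335} - 1890007 i$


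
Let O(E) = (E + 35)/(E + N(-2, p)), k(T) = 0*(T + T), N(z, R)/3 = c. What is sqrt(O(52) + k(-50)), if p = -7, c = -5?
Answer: sqrt(3219)/37 ≈ 1.5334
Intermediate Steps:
N(z, R) = -15 (N(z, R) = 3*(-5) = -15)
k(T) = 0 (k(T) = 0*(2*T) = 0)
O(E) = (35 + E)/(-15 + E) (O(E) = (E + 35)/(E - 15) = (35 + E)/(-15 + E))
sqrt(O(52) + k(-50)) = sqrt((35 + 52)/(-15 + 52) + 0) = sqrt(87/37 + 0) = sqrt(87/37) = sqrt(3219)/37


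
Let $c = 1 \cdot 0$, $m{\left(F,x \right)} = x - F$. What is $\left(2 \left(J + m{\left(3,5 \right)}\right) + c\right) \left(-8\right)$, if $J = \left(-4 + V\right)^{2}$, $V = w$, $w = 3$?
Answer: $-48$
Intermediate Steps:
$V = 3$
$J = 1$ ($J = \left(-4 + 3\right)^{2} = \left(-1\right)^{2} = 1$)
$c = 0$
$\left(2 \left(J + m{\left(3,5 \right)}\right) + c\right) \left(-8\right) = \left(2 \left(1 + \left(5 - 3\right)\right) + 0\right) \left(-8\right) = \left(2 \left(1 + 2\right) + 0\right) \left(-8\right) = \left(2 \cdot 3 + 0\right) \left(-8\right) = \left(6 + 0\right) \left(-8\right) = 6 \left(-8\right) = -48$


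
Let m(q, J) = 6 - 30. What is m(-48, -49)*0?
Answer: 0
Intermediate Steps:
m(q, J) = -24
m(-48, -49)*0 = -24*0 = 0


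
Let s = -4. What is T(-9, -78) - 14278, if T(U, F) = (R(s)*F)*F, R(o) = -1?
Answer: -20362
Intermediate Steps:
T(U, F) = -F² (T(U, F) = (-F)*F = -F²)
T(-9, -78) - 14278 = -1*(-78)² - 14278 = -1*6084 - 14278 = -6084 - 14278 = -20362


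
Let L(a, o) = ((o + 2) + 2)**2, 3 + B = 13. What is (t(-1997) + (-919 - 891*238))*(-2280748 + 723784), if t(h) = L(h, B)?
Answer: 331292356884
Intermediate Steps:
B = 10 (B = -3 + 13 = 10)
L(a, o) = (4 + o)**2 (L(a, o) = ((2 + o) + 2)**2 = (4 + o)**2)
t(h) = 196 (t(h) = (4 + 10)**2 = 14**2 = 196)
(t(-1997) + (-919 - 891*238))*(-2280748 + 723784) = (196 + (-919 - 891*238))*(-2280748 + 723784) = (196 + (-919 - 212058))*(-1556964) = (196 - 212977)*(-1556964) = -212781*(-1556964) = 331292356884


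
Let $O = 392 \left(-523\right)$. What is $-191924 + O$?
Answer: $-396940$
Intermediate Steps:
$O = -205016$
$-191924 + O = -191924 - 205016 = -396940$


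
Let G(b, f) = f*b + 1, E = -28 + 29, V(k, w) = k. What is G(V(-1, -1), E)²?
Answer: 0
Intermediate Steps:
E = 1
G(b, f) = 1 + b*f (G(b, f) = b*f + 1 = 1 + b*f)
G(V(-1, -1), E)² = (1 - 1*1)² = (1 - 1)² = 0² = 0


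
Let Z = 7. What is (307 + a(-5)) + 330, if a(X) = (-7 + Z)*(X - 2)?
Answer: 637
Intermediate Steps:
a(X) = 0 (a(X) = (-7 + 7)*(X - 2) = 0*(-2 + X) = 0)
(307 + a(-5)) + 330 = (307 + 0) + 330 = 307 + 330 = 637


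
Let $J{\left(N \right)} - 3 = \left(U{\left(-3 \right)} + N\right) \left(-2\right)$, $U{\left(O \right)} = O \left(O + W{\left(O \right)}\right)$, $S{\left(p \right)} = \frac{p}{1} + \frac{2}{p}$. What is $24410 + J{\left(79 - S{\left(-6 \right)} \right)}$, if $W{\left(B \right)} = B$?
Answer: $\frac{72619}{3} \approx 24206.0$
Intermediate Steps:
$S{\left(p \right)} = p + \frac{2}{p}$ ($S{\left(p \right)} = p 1 + \frac{2}{p} = p + \frac{2}{p}$)
$U{\left(O \right)} = 2 O^{2}$ ($U{\left(O \right)} = O \left(O + O\right) = O 2 O = 2 O^{2}$)
$J{\left(N \right)} = -33 - 2 N$ ($J{\left(N \right)} = 3 + \left(2 \left(-3\right)^{2} + N\right) \left(-2\right) = 3 + \left(2 \cdot 9 + N\right) \left(-2\right) = 3 + \left(18 + N\right) \left(-2\right) = 3 - \left(36 + 2 N\right) = -33 - 2 N$)
$24410 + J{\left(79 - S{\left(-6 \right)} \right)} = 24410 - \left(33 + 2 \left(79 - \left(-6 + \frac{2}{-6}\right)\right)\right) = 24410 - \left(33 + 2 \left(79 - \left(-6 + 2 \left(- \frac{1}{6}\right)\right)\right)\right) = 24410 - \left(33 + 2 \left(79 - \left(-6 - \frac{1}{3}\right)\right)\right) = 24410 - \left(33 + 2 \left(79 - - \frac{19}{3}\right)\right) = 24410 - \left(33 + 2 \left(79 + \frac{19}{3}\right)\right) = 24410 - \frac{611}{3} = \frac{72619}{3}$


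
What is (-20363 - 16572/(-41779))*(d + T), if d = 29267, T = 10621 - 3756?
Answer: -30738547635060/41779 ≈ -7.3574e+8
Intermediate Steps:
T = 6865
(-20363 - 16572/(-41779))*(d + T) = (-20363 - 16572/(-41779))*(29267 + 6865) = (-20363 - 16572*(-1/41779))*36132 = (-20363 + 16572/41779)*36132 = -850729205/41779*36132 = -30738547635060/41779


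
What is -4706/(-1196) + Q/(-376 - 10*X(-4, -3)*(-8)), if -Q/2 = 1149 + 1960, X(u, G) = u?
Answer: 103001/8004 ≈ 12.869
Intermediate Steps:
Q = -6218 (Q = -2*(1149 + 1960) = -2*3109 = -6218)
-4706/(-1196) + Q/(-376 - 10*X(-4, -3)*(-8)) = -4706/(-1196) - 6218/(-376 - 10*(-4)*(-8)) = -4706*(-1/1196) - 6218/(-376 + 40*(-8)) = 181/46 - 6218/(-376 - 320) = 181/46 - 6218/(-696) = 181/46 - 6218*(-1/696) = 181/46 + 3109/348 = 103001/8004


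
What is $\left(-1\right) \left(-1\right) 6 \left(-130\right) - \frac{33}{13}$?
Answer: $- \frac{10173}{13} \approx -782.54$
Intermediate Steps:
$\left(-1\right) \left(-1\right) 6 \left(-130\right) - \frac{33}{13} = 1 \cdot 6 \left(-130\right) - \frac{33}{13} = 6 \left(-130\right) - \frac{33}{13} = -780 - \frac{33}{13} = - \frac{10173}{13}$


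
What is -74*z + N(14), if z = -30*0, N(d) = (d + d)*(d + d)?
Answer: 784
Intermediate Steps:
N(d) = 4*d² (N(d) = (2*d)*(2*d) = 4*d²)
z = 0 (z = -10*0 = 0)
-74*z + N(14) = -74*0 + 4*14² = 0 + 4*196 = 0 + 784 = 784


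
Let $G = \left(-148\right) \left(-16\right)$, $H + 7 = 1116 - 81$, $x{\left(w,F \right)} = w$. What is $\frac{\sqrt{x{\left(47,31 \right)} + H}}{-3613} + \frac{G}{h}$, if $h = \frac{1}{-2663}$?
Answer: $-6305984 - \frac{5 \sqrt{43}}{3613} \approx -6.306 \cdot 10^{6}$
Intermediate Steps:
$H = 1028$ ($H = -7 + \left(1116 - 81\right) = -7 + 1035 = 1028$)
$G = 2368$
$h = - \frac{1}{2663} \approx -0.00037552$
$\frac{\sqrt{x{\left(47,31 \right)} + H}}{-3613} + \frac{G}{h} = \frac{\sqrt{47 + 1028}}{-3613} + \frac{2368}{- \frac{1}{2663}} = \sqrt{1075} \left(- \frac{1}{3613}\right) + 2368 \left(-2663\right) = 5 \sqrt{43} \left(- \frac{1}{3613}\right) - 6305984 = - \frac{5 \sqrt{43}}{3613} - 6305984 = -6305984 - \frac{5 \sqrt{43}}{3613}$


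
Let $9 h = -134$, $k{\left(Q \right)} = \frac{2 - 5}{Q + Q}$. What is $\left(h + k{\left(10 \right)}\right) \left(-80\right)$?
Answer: $\frac{10828}{9} \approx 1203.1$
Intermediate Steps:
$k{\left(Q \right)} = - \frac{3}{2 Q}$
$h = - \frac{134}{9}$ ($h = \frac{1}{9} \left(-134\right) = - \frac{134}{9} \approx -14.889$)
$\left(h + k{\left(10 \right)}\right) \left(-80\right) = \left(- \frac{134}{9} - \frac{3}{2 \cdot 10}\right) \left(-80\right) = \left(- \frac{134}{9} - \frac{3}{20}\right) \left(-80\right) = \left(- \frac{2707}{180}\right) \left(-80\right) = \frac{10828}{9}$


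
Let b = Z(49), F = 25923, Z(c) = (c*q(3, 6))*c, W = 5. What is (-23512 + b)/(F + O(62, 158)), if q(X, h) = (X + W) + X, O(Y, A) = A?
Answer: 2899/26081 ≈ 0.11115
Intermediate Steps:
q(X, h) = 5 + 2*X (q(X, h) = (X + 5) + X = (5 + X) + X = 5 + 2*X)
Z(c) = 11*c**2 (Z(c) = (c*(5 + 2*3))*c = (c*(5 + 6))*c = (c*11)*c = (11*c)*c = 11*c**2)
b = 26411 (b = 11*49**2 = 11*2401 = 26411)
(-23512 + b)/(F + O(62, 158)) = (-23512 + 26411)/(25923 + 158) = 2899/26081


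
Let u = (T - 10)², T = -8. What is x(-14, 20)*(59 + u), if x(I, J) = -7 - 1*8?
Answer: -5745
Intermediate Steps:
x(I, J) = -15 (x(I, J) = -7 - 8 = -15)
u = 324 (u = (-8 - 10)² = (-18)² = 324)
x(-14, 20)*(59 + u) = -15*(59 + 324) = -15*383 = -5745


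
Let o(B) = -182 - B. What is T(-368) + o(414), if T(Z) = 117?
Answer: -479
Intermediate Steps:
T(-368) + o(414) = 117 + (-182 - 1*414) = 117 + (-182 - 414) = 117 - 596 = -479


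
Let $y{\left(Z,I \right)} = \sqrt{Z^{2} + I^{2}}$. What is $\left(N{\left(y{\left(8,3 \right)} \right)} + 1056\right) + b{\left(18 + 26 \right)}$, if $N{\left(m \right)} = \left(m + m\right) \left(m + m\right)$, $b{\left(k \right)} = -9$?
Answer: $1339$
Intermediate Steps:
$y{\left(Z,I \right)} = \sqrt{I^{2} + Z^{2}}$
$N{\left(m \right)} = 4 m^{2}$ ($N{\left(m \right)} = 2 m 2 m = 4 m^{2}$)
$\left(N{\left(y{\left(8,3 \right)} \right)} + 1056\right) + b{\left(18 + 26 \right)} = \left(4 \left(\sqrt{3^{2} + 8^{2}}\right)^{2} + 1056\right) - 9 = \left(4 \left(\sqrt{9 + 64}\right)^{2} + 1056\right) - 9 = \left(4 \left(\sqrt{73}\right)^{2} + 1056\right) - 9 = \left(4 \cdot 73 + 1056\right) - 9 = \left(292 + 1056\right) - 9 = 1348 - 9 = 1339$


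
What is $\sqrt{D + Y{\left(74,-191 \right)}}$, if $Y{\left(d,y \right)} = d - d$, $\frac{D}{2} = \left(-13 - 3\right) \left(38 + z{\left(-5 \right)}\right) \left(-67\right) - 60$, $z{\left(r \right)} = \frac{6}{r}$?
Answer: $\frac{2 \sqrt{492370}}{5} \approx 280.68$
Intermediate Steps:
$D = \frac{393896}{5}$ ($D = 2 \left(\left(-13 - 3\right) \left(38 + \frac{6}{-5}\right) \left(-67\right) - 60\right) = 2 \left(- 16 \left(38 + 6 \left(- \frac{1}{5}\right)\right) \left(-67\right) - 60\right) = 2 \left(- 16 \left(38 - \frac{6}{5}\right) \left(-67\right) - 60\right) = 2 \left(\left(-16\right) \frac{184}{5} \left(-67\right) - 60\right) = 2 \left(\left(- \frac{2944}{5}\right) \left(-67\right) - 60\right) = 2 \left(\frac{197248}{5} - 60\right) = 2 \cdot \frac{196948}{5} = \frac{393896}{5} \approx 78779.0$)
$Y{\left(d,y \right)} = 0$
$\sqrt{D + Y{\left(74,-191 \right)}} = \sqrt{\frac{393896}{5} + 0} = \sqrt{\frac{393896}{5}} = \frac{2 \sqrt{492370}}{5}$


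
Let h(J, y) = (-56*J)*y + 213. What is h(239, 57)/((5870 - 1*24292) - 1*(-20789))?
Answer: -254225/789 ≈ -322.21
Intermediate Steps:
h(J, y) = 213 - 56*J*y (h(J, y) = -56*J*y + 213 = 213 - 56*J*y)
h(239, 57)/((5870 - 1*24292) - 1*(-20789)) = (213 - 56*239*57)/((5870 - 1*24292) - 1*(-20789)) = (213 - 762888)/((5870 - 24292) + 20789) = -762675/(-18422 + 20789) = -762675/2367 = -762675*1/2367 = -254225/789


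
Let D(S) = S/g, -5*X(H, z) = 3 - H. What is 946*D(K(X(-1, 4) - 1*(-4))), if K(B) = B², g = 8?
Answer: 30272/25 ≈ 1210.9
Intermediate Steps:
X(H, z) = -⅗ + H/5 (X(H, z) = -(3 - H)/5 = -⅗ + H/5)
D(S) = S/8
946*D(K(X(-1, 4) - 1*(-4))) = 946*(((-⅗ + (⅕)*(-1)) - 1*(-4))²/8) = 946*(((-⅗ - ⅕) + 4)²/8) = 946*((-⅘ + 4)²/8) = 946*((16/5)²/8) = 946*((⅛)*(256/25)) = 946*(32/25) = 30272/25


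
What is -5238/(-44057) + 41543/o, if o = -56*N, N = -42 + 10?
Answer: 1839646447/78950144 ≈ 23.301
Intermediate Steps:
N = -32
o = 1792 (o = -56*(-32) = 1792)
-5238/(-44057) + 41543/o = -5238/(-44057) + 41543/1792 = -5238*(-1/44057) + 41543*(1/1792) = 5238/44057 + 41543/1792 = 1839646447/78950144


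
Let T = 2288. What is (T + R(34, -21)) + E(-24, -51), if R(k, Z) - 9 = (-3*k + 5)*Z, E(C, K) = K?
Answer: 4283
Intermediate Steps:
R(k, Z) = 9 + Z*(5 - 3*k) (R(k, Z) = 9 + (-3*k + 5)*Z = 9 + (5 - 3*k)*Z = 9 + Z*(5 - 3*k))
(T + R(34, -21)) + E(-24, -51) = (2288 + (9 + 5*(-21) - 3*(-21)*34)) - 51 = (2288 + (9 - 105 + 2142)) - 51 = (2288 + 2046) - 51 = 4334 - 51 = 4283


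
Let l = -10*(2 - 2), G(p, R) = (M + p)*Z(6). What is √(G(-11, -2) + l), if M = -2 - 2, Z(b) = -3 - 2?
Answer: 5*√3 ≈ 8.6602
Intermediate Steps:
Z(b) = -5
M = -4
G(p, R) = 20 - 5*p (G(p, R) = (-4 + p)*(-5) = 20 - 5*p)
l = 0 (l = -10*0 = 0)
√(G(-11, -2) + l) = √((20 - 5*(-11)) + 0) = √((20 + 55) + 0) = √(75 + 0) = √75 = 5*√3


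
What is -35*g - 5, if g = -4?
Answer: 135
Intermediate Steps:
-35*g - 5 = -35*(-4) - 5 = 140 - 5 = 135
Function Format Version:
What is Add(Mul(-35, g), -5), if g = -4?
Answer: 135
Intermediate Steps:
Add(Mul(-35, g), -5) = Add(Mul(-35, -4), -5) = Add(140, -5) = 135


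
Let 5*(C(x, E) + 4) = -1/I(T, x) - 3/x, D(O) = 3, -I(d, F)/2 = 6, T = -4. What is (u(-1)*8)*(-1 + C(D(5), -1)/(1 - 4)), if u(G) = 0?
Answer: 0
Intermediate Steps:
I(d, F) = -12 (I(d, F) = -2*6 = -12)
C(x, E) = -239/60 - 3/(5*x) (C(x, E) = -4 + (-1/(-12) - 3/x)/5 = -4 + (-1*(-1/12) - 3/x)/5 = -4 + (1/12 - 3/x)/5 = -4 + (1/60 - 3/(5*x)) = -239/60 - 3/(5*x))
(u(-1)*8)*(-1 + C(D(5), -1)/(1 - 4)) = (0*8)*(-1 + ((1/60)*(-36 - 239*3)/3)/(1 - 4)) = 0*(-1 + ((1/60)*(⅓)*(-36 - 717))/(-3)) = 0*(-1 - (-753)/(180*3)) = 0*(-1 - ⅓*(-251/60)) = 0*(-1 + 251/180) = 0*(71/180) = 0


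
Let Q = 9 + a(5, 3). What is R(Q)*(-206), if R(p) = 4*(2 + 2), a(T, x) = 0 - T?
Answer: -3296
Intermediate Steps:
a(T, x) = -T
Q = 4 (Q = 9 - 1*5 = 9 - 5 = 4)
R(p) = 16 (R(p) = 4*4 = 16)
R(Q)*(-206) = 16*(-206) = -3296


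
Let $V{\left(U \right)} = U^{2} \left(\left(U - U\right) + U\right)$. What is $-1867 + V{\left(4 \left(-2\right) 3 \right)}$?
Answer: $-15691$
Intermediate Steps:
$V{\left(U \right)} = U^{3}$ ($V{\left(U \right)} = U^{2} \left(0 + U\right) = U^{2} U = U^{3}$)
$-1867 + V{\left(4 \left(-2\right) 3 \right)} = -1867 + \left(4 \left(-2\right) 3\right)^{3} = -1867 + \left(\left(-8\right) 3\right)^{3} = -1867 + \left(-24\right)^{3} = -1867 - 13824 = -15691$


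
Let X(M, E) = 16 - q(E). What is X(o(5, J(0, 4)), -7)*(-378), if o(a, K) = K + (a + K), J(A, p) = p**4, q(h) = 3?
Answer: -4914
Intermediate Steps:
o(a, K) = a + 2*K (o(a, K) = K + (K + a) = a + 2*K)
X(M, E) = 13 (X(M, E) = 16 - 1*3 = 16 - 3 = 13)
X(o(5, J(0, 4)), -7)*(-378) = 13*(-378) = -4914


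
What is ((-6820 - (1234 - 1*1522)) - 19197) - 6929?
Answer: -32658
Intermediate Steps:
((-6820 - (1234 - 1*1522)) - 19197) - 6929 = ((-6820 - (1234 - 1522)) - 19197) - 6929 = ((-6820 - 1*(-288)) - 19197) - 6929 = ((-6820 + 288) - 19197) - 6929 = (-6532 - 19197) - 6929 = -25729 - 6929 = -32658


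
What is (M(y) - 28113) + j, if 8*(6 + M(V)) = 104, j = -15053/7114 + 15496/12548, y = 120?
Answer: -627250527133/22316618 ≈ -28107.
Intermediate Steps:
j = -19661625/22316618 (j = -15053*1/7114 + 15496*(1/12548) = -15053/7114 + 3874/3137 = -19661625/22316618 ≈ -0.88103)
M(V) = 7 (M(V) = -6 + (⅛)*104 = -6 + 13 = 7)
(M(y) - 28113) + j = (7 - 28113) - 19661625/22316618 = -28106 - 19661625/22316618 = -627250527133/22316618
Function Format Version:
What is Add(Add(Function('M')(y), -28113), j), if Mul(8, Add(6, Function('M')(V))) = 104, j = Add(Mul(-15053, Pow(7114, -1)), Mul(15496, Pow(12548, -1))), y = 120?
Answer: Rational(-627250527133, 22316618) ≈ -28107.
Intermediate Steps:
j = Rational(-19661625, 22316618) (j = Add(Mul(-15053, Rational(1, 7114)), Mul(15496, Rational(1, 12548))) = Add(Rational(-15053, 7114), Rational(3874, 3137)) = Rational(-19661625, 22316618) ≈ -0.88103)
Function('M')(V) = 7 (Function('M')(V) = Add(-6, Mul(Rational(1, 8), 104)) = Add(-6, 13) = 7)
Add(Add(Function('M')(y), -28113), j) = Add(Add(7, -28113), Rational(-19661625, 22316618)) = Add(-28106, Rational(-19661625, 22316618)) = Rational(-627250527133, 22316618)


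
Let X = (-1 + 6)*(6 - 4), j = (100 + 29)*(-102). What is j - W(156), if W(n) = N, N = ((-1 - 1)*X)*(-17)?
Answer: -13498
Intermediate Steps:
j = -13158 (j = 129*(-102) = -13158)
X = 10 (X = 5*2 = 10)
N = 340 (N = ((-1 - 1)*10)*(-17) = -2*10*(-17) = -20*(-17) = 340)
W(n) = 340
j - W(156) = -13158 - 1*340 = -13158 - 340 = -13498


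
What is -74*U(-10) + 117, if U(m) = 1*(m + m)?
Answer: 1597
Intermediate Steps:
U(m) = 2*m (U(m) = 1*(2*m) = 2*m)
-74*U(-10) + 117 = -148*(-10) + 117 = -74*(-20) + 117 = 1480 + 117 = 1597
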